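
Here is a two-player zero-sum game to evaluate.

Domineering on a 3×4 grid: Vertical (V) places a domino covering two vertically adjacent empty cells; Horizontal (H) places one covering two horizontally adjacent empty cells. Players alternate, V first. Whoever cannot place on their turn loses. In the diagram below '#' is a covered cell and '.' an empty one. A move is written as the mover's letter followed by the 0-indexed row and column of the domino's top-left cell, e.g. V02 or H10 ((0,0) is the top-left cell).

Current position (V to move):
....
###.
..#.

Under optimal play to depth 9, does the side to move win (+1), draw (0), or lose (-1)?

value(..../###./..#., V) = -1

ply 1, V at ..../###./..#. | V03=-1→...#/####/..#.*; V13=-1→..../####/..##
ply 2, H at ...#/####/..#. | H00=+1→##.#/####/..#.*; H01=+1→.###/####/..#.; H20=+1→...#/####/###.
ply 3: ##.#/####/..#. is terminal -1 (V); from ..../###./..#. depth 9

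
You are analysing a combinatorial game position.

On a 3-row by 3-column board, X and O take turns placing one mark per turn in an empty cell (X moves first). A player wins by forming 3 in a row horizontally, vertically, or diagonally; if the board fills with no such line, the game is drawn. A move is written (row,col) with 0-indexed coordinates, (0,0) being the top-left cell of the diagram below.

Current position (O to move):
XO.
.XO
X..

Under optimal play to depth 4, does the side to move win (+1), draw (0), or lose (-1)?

p1 O@[XO./.XO/X..]: (0,2)[XOO/.XO/X..]-1* (1,0)[XO./OXO/X..]-1 (2,1)[XO./.XO/XO.]-1 (2,2)[XO./.XO/X.O]-1
p2 X@[XOO/.XO/X..]: (1,0)[XOO/XXO/X..]+1* (2,1)[XOO/.XO/XX.]-1 (2,2)[XOO/.XO/X.X]+1
p3 O@[XOO/XXO/X..] terminal -1; root [XO./.XO/X..] d4

value(XO./.XO/X.., O) = -1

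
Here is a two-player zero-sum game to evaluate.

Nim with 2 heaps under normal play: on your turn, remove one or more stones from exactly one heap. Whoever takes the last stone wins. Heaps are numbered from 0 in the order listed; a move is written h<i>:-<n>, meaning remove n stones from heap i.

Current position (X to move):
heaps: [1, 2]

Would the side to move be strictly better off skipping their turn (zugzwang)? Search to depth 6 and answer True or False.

zugzwang((1,2), X) = False

[(1,2)] X move#1: h0:-1:-1/(0,2), h1:-1:+1/(1,1)*, h1:-2:-1/(1,0)
[(1,1)] O move#2: h0:-1:-1/(0,1)*, h1:-1:-1/(1,0)
[(0,1)] X move#3: h1:-1:+1/(0,0)*
[(0,0)] end (terminal -1, O#4); searched (1,2) to 6
if X skipped the turn, O would face:
~ [(1,2)] O move#1: h0:-1:-1/(0,2), h1:-1:+1/(1,1)*, h1:-2:-1/(1,0)
~ [(1,1)] X move#2: h0:-1:-1/(0,1)*, h1:-1:-1/(1,0)
~ [(0,1)] O move#3: h1:-1:+1/(0,0)*
~ [(0,0)] end (terminal -1, X#4); searched (1,2) to 6
compare (X): move=+1 vs pass=-1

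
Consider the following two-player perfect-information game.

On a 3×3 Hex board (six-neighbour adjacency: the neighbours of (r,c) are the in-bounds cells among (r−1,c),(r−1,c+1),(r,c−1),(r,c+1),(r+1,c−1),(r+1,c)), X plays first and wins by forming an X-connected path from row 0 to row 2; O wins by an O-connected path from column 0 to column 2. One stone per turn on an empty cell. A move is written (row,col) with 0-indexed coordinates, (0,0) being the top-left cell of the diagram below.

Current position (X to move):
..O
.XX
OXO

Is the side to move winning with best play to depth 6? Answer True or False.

X winning at [..O/.XX/OXO]: True

p1 X@[..O/.XX/OXO]: (0,0)[X.O/.XX/OXO]+1* (0,1)[.XO/.XX/OXO]+1 (1,0)[..O/XXX/OXO]+1
p2 O@[X.O/.XX/OXO]: (0,1)[XOO/.XX/OXO]-1* (1,0)[X.O/OXX/OXO]-1
p3 X@[XOO/.XX/OXO]: (1,0)[XOO/XXX/OXO]+1*
p4 O@[XOO/XXX/OXO] terminal -1; root [..O/.XX/OXO] d6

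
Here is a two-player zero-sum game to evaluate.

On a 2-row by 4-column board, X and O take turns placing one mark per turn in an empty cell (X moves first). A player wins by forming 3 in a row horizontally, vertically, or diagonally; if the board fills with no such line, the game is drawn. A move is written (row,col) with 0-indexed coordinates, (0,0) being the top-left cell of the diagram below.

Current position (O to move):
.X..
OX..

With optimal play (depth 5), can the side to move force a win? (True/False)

O winning at [.X../OX..]: False

p1 O@[.X../OX..]: (0,0)[OX../OX..]+0* (0,2)[.XO./OX..]+0 (0,3)[.X.O/OX..]+0 (1,2)[.X../OXO.]-1 (1,3)[.X../OX.O]-1
p2 X@[OX../OX..]: (0,2)[OXX./OX..]+0* (0,3)[OX.X/OX..]+0 (1,2)[OX../OXX.]+0 (1,3)[OX../OX.X]+0
p3 O@[OXX./OX..]: (0,3)[OXXO/OX..]+0* (1,2)[OXX./OXO.]-1 (1,3)[OXX./OX.O]-1
p4 X@[OXXO/OX..]: (1,2)[OXXO/OXX.]+0* (1,3)[OXXO/OX.X]+0
p5 O@[OXXO/OXX.]: (1,3)[OXXO/OXXO]+0*
p6 X@[OXXO/OXXO] terminal +0; root [.X../OX..] d5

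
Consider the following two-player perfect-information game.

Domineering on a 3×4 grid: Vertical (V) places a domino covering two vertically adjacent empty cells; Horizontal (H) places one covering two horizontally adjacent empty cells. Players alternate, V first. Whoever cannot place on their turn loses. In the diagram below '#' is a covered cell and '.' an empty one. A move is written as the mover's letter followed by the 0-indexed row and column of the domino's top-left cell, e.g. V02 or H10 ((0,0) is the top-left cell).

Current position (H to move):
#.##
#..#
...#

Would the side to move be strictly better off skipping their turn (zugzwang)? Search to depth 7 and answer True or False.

[#.##/#..#/...#] H move#1: H11:+1/#.##/####/...#*, H20:-1/#.##/#..#/##.#, H21:-1/#.##/#..#/.###
[#.##/####/...#] end (terminal -1, V#2); searched #.##/#..#/...# to 7
suppose H passes — search the same position with V to move:
pass> [#.##/#..#/...#] V move#1: V01:-1/####/##.#/...#, V11:+1/#.##/##.#/.#.#*, V12:+1/#.##/#.##/..##
pass> [#.##/##.#/.#.#] end (terminal -1, H#2); searched #.##/#..#/...# to 7
for H: play +1, pass -1

zugzwang(#.##/#..#/...#, H) = False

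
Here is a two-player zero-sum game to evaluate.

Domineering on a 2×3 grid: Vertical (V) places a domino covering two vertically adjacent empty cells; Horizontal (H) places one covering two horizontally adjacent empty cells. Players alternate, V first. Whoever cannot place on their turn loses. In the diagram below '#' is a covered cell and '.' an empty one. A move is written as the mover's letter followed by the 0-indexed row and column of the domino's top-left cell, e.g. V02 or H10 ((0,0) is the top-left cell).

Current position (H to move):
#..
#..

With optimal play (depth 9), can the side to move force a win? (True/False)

p1 H@[#../#..]: H01[###/#..]+1* H11[#../###]+1
p2 V@[###/#..] terminal -1; root [#../#..] d9

H winning at [#../#..]: True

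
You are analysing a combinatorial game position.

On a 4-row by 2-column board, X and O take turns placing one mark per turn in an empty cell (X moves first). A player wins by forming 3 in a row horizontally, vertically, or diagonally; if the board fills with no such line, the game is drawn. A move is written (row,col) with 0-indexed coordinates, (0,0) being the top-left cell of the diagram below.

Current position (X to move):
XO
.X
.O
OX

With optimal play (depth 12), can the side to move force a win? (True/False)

X winning at [XO/.X/.O/OX]: False

ply 1, X at XO/.X/.O/OX | (1,0)=+0→XO/XX/.O/OX*; (2,0)=+0→XO/.X/XO/OX
ply 2, O at XO/XX/.O/OX | (2,0)=+0→XO/XX/OO/OX*
ply 3: XO/XX/OO/OX is terminal +0 (X); from XO/.X/.O/OX depth 12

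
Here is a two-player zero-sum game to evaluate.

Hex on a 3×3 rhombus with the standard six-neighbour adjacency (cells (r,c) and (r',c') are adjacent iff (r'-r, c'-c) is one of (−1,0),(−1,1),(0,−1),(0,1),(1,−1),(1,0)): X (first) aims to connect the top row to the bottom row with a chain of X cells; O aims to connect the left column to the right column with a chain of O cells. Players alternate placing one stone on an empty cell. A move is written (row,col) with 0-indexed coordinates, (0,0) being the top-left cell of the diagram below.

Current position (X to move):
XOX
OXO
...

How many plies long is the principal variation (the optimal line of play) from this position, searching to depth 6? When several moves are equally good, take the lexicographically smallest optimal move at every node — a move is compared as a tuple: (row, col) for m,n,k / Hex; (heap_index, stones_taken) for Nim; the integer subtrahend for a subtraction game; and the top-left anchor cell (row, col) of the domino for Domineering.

ply 1, X at XOX/OXO/... | (2,0)=+1→XOX/OXO/X..*; (2,1)=+1→XOX/OXO/.X.; (2,2)=+1→XOX/OXO/..X
ply 2: XOX/OXO/X.. is terminal -1 (O); from XOX/OXO/... depth 6

PV length from [XOX/OXO/...]: 1 ply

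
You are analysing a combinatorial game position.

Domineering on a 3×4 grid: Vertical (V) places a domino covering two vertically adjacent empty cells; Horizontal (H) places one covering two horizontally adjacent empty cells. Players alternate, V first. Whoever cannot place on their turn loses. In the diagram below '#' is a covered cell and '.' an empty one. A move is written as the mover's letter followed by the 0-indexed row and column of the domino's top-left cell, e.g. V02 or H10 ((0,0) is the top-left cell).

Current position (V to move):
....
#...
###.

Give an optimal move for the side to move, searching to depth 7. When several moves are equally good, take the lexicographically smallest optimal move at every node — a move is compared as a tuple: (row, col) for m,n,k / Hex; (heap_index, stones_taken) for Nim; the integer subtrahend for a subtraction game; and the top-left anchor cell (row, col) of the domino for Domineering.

ply 1, V at ..../#.../###. | V01=-1→.#../##../###.; V02=+1→..#./#.#./###.*; V03=-1→...#/#..#/###.; V13=-1→..../#..#/####
ply 2, H at ..#./#.#./###. | H00=-1→###./#.#./###.*
ply 3, V at ###./#.#./###. | V03=+1→####/#.##/###.*; V13=+1→###./#.##/####
ply 4: ####/#.##/###. is terminal -1 (H); from ..../#.../###. depth 7

V's best at [..../#.../###.]: V02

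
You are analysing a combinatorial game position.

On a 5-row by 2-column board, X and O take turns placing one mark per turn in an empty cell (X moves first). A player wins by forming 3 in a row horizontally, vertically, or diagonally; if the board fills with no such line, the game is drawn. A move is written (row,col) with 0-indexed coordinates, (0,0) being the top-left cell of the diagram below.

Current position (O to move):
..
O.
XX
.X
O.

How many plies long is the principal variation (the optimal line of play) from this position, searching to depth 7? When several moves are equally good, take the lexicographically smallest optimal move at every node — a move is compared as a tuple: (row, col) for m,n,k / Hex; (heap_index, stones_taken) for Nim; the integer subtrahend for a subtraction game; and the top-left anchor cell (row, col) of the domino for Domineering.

[../O./XX/.X/O.] O move#1: (0,0):-1/O./O./XX/.X/O.*, (0,1):-1/.O/O./XX/.X/O., (1,1):-1/../OO/XX/.X/O., (3,0):-1/../O./XX/OX/O., (4,1):-1/../O./XX/.X/OO
[O./O./XX/.X/O.] X move#2: (0,1):+1/OX/O./XX/.X/O.*, (1,1):+1/O./OX/XX/.X/O., (3,0):+1/O./O./XX/XX/O., (4,1):+1/O./O./XX/.X/OX
[OX/O./XX/.X/O.] O move#3: (1,1):-1/OX/OO/XX/.X/O.*, (3,0):-1/OX/O./XX/OX/O., (4,1):-1/OX/O./XX/.X/OO
[OX/OO/XX/.X/O.] X move#4: (3,0):+0/OX/OO/XX/XX/O., (4,1):+1/OX/OO/XX/.X/OX*
[OX/OO/XX/.X/OX] end (terminal -1, O#5); searched ../O./XX/.X/O. to 7

PV length from [../O./XX/.X/O.]: 4 plies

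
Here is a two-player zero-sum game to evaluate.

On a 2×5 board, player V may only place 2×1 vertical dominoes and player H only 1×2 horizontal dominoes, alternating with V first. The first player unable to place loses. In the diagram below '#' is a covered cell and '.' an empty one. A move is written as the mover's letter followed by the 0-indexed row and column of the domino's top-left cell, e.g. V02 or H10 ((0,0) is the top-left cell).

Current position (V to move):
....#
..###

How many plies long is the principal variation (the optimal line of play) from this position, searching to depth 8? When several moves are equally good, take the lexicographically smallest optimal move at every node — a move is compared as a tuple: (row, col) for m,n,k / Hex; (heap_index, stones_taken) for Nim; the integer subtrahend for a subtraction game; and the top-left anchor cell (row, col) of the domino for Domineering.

p1 V@[....#/..###]: V00[#...#/#.###]-1 V01[.#..#/.####]+1*
p2 H@[.#..#/.####]: H02[.####/.####]-1*
p3 V@[.####/.####]: V00[#####/#####]+1*
p4 H@[#####/#####] terminal -1; root [....#/..###] d8

PV length from [....#/..###]: 3 plies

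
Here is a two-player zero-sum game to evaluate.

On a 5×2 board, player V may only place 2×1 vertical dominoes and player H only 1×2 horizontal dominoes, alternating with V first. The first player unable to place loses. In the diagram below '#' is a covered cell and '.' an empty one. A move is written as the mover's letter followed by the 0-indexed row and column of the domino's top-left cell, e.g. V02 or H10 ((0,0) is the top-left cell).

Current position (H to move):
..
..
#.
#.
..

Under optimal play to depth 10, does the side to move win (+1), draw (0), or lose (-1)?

value(../../#./#./.., H) = +1

[../../#./#./..] H move#1: H00:+1/##/../#./#./..*, H10:+1/../##/#./#./.., H40:-1/../../#./#./##
[##/../#./#./..] V move#2: V11:-1/##/.#/##/#./..*, V21:-1/##/../##/##/.., V31:-1/##/../#./##/.#
[##/.#/##/#./..] H move#3: H40:+1/##/.#/##/#./##*
[##/.#/##/#./##] end (terminal -1, V#4); searched ../../#./#./.. to 10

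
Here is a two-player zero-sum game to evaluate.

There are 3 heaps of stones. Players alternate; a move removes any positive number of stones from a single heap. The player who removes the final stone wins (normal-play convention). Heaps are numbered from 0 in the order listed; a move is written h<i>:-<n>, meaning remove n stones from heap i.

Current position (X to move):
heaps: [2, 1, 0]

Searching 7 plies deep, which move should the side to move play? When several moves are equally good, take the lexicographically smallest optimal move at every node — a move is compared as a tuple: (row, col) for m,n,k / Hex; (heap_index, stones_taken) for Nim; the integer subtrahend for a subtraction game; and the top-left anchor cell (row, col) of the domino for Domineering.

X's best at [(2,1,0)]: h0:-1

[(2,1,0)] X move#1: h0:-1:+1/(1,1,0)*, h0:-2:-1/(0,1,0), h1:-1:-1/(2,0,0)
[(1,1,0)] O move#2: h0:-1:-1/(0,1,0)*, h1:-1:-1/(1,0,0)
[(0,1,0)] X move#3: h1:-1:+1/(0,0,0)*
[(0,0,0)] end (terminal -1, O#4); searched (2,1,0) to 7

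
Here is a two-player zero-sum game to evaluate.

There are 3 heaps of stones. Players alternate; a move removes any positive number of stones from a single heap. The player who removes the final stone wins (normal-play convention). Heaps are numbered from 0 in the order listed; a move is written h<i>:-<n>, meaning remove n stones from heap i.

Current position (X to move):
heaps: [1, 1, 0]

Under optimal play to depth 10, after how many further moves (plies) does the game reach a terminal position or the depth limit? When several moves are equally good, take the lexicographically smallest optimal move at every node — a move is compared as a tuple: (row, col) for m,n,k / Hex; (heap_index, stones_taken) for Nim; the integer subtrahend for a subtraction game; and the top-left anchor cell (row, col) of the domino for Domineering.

ply 1, X at (1,1,0) | h0:-1=-1→(0,1,0)*; h1:-1=-1→(1,0,0)
ply 2, O at (0,1,0) | h1:-1=+1→(0,0,0)*
ply 3: (0,0,0) is terminal -1 (X); from (1,1,0) depth 10

PV length from [(1,1,0)]: 2 plies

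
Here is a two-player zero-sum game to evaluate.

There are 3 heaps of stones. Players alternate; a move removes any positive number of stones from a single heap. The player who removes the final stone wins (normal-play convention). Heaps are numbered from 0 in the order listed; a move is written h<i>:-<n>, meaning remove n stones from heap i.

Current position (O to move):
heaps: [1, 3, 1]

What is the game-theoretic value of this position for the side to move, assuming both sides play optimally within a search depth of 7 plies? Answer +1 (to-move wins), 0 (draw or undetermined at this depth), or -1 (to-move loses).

value((1,3,1), O) = +1

p1 O@[(1,3,1)]: h0:-1[(0,3,1)]-1 h1:-1[(1,2,1)]-1 h1:-2[(1,1,1)]-1 h1:-3[(1,0,1)]+1* h2:-1[(1,3,0)]-1
p2 X@[(1,0,1)]: h0:-1[(0,0,1)]-1* h2:-1[(1,0,0)]-1
p3 O@[(0,0,1)]: h2:-1[(0,0,0)]+1*
p4 X@[(0,0,0)] terminal -1; root [(1,3,1)] d7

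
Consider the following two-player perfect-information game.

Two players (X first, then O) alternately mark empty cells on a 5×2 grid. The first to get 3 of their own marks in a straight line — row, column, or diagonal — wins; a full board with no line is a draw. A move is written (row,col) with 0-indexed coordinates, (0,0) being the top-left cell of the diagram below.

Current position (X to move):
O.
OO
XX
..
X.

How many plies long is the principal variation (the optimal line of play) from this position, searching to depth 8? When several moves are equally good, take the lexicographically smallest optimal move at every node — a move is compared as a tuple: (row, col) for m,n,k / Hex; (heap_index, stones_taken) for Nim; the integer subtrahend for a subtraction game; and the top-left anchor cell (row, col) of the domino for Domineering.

PV length from [O./OO/XX/../X.]: 1 ply

[O./OO/XX/../X.] X move#1: (0,1):+0/OX/OO/XX/../X., (3,0):+1/O./OO/XX/X./X.*, (3,1):+1/O./OO/XX/.X/X., (4,1):+1/O./OO/XX/../XX
[O./OO/XX/X./X.] end (terminal -1, O#2); searched O./OO/XX/../X. to 8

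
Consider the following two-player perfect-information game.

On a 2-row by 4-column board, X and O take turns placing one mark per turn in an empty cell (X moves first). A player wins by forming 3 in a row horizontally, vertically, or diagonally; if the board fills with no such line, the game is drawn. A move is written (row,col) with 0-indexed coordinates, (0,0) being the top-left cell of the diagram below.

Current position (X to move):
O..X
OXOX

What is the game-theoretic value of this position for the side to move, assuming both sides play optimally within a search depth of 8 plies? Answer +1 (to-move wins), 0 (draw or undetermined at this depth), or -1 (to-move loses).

value(O..X/OXOX, X) = 0

ply 1, X at O..X/OXOX | (0,1)=+0→OX.X/OXOX*; (0,2)=+0→O.XX/OXOX
ply 2, O at OX.X/OXOX | (0,2)=+0→OXOX/OXOX*
ply 3: OXOX/OXOX is terminal +0 (X); from O..X/OXOX depth 8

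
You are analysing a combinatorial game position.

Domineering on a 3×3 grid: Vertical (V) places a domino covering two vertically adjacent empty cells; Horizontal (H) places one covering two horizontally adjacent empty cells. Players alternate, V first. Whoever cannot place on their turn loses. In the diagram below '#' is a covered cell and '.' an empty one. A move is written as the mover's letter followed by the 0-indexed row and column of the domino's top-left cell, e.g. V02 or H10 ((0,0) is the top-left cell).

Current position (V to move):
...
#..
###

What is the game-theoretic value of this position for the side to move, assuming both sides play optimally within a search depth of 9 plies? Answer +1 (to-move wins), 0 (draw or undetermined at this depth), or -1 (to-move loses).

value(.../#../###, V) = +1

[.../#../###] V move#1: V01:+1/.#./##./###*, V02:-1/..#/#.#/###
[.#./##./###] end (terminal -1, H#2); searched .../#../### to 9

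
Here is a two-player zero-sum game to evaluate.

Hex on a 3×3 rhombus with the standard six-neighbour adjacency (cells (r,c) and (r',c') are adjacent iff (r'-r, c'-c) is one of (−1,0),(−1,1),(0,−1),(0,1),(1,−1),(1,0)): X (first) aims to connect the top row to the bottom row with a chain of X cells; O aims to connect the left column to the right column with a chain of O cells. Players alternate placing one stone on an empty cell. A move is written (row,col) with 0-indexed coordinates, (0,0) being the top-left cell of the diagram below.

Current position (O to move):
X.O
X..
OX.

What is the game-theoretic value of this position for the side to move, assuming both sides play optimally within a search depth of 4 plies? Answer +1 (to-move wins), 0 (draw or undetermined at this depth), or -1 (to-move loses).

[X.O/X../OX.] O move#1: (0,1):-1/XOO/X../OX., (1,1):+1/X.O/XO./OX.*, (1,2):-1/X.O/X.O/OX., (2,2):-1/X.O/X../OXO
[X.O/XO./OX.] end (terminal -1, X#2); searched X.O/X../OX. to 4

value(X.O/X../OX., O) = +1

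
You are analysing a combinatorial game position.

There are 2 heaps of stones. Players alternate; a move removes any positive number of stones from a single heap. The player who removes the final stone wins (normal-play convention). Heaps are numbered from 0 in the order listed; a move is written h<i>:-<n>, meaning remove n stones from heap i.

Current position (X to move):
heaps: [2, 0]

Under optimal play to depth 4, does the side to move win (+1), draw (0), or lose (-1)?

value((2,0), X) = +1

[(2,0)] X move#1: h0:-1:-1/(1,0), h0:-2:+1/(0,0)*
[(0,0)] end (terminal -1, O#2); searched (2,0) to 4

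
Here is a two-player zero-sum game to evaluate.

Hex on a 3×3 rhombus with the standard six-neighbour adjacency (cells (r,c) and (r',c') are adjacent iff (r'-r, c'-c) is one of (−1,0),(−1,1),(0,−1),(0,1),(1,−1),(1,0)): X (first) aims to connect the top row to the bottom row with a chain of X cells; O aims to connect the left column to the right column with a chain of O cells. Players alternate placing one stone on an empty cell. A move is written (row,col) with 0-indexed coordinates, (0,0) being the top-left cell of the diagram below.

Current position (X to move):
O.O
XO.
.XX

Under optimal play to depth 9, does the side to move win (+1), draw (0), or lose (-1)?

p1 X@[O.O/XO./.XX]: (0,1)[OXO/XO./.XX]-1* (1,2)[O.O/XOX/.XX]-1 (2,0)[O.O/XO./XXX]-1
p2 O@[OXO/XO./.XX]: (1,2)[OXO/XOO/.XX]-1 (2,0)[OXO/XO./OXX]+1*
p3 X@[OXO/XO./OXX] terminal -1; root [O.O/XO./.XX] d9

value(O.O/XO./.XX, X) = -1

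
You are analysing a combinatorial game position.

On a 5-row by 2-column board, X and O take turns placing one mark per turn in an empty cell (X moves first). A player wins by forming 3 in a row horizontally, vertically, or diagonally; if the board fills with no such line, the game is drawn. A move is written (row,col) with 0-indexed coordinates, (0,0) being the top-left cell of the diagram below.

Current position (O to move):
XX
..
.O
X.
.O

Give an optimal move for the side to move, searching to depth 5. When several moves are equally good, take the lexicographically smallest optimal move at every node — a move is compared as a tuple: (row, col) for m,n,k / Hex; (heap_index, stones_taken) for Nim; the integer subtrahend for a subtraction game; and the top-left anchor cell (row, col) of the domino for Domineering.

ply 1, O at XX/../.O/X./.O | (1,0)=+0→XX/O./.O/X./.O; (1,1)=+0→XX/.O/.O/X./.O; (2,0)=+0→XX/../OO/X./.O; (3,1)=+1→XX/../.O/XO/.O*; (4,0)=+0→XX/../.O/X./OO
ply 2: XX/../.O/XO/.O is terminal -1 (X); from XX/../.O/X./.O depth 5

O's best at [XX/../.O/X./.O]: (3,1)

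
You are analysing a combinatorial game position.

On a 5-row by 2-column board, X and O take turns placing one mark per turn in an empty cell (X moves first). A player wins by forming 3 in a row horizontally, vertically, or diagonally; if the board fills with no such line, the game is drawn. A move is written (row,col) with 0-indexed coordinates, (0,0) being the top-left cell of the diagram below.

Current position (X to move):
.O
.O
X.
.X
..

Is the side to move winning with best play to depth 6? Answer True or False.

[.O/.O/X./.X/..] X move#1: (0,0):-1/XO/.O/X./.X/.., (1,0):-1/.O/XO/X./.X/.., (2,1):+1/.O/.O/XX/.X/..*, (3,0):-1/.O/.O/X./XX/.., (4,0):-1/.O/.O/X./.X/X., (4,1):-1/.O/.O/X./.X/.X
[.O/.O/XX/.X/..] O move#2: (0,0):-1/OO/.O/XX/.X/..*, (1,0):-1/.O/OO/XX/.X/.., (3,0):-1/.O/.O/XX/OX/.., (4,0):-1/.O/.O/XX/.X/O., (4,1):-1/.O/.O/XX/.X/.O
[OO/.O/XX/.X/..] X move#3: (1,0):+1/OO/XO/XX/.X/..*, (3,0):+1/OO/.O/XX/XX/.., (4,0):+1/OO/.O/XX/.X/X., (4,1):+1/OO/.O/XX/.X/.X
[OO/XO/XX/.X/..] O move#4: (3,0):-1/OO/XO/XX/OX/..*, (4,0):-1/OO/XO/XX/.X/O., (4,1):-1/OO/XO/XX/.X/.O
[OO/XO/XX/OX/..] X move#5: (4,0):+0/OO/XO/XX/OX/X., (4,1):+1/OO/XO/XX/OX/.X*
[OO/XO/XX/OX/.X] end (terminal -1, O#6); searched .O/.O/X./.X/.. to 6

X winning at [.O/.O/X./.X/..]: True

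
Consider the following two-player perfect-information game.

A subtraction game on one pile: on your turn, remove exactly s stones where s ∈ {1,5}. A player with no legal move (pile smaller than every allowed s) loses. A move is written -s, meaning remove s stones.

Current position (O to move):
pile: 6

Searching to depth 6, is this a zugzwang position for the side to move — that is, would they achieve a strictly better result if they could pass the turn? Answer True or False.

zugzwang(6, O) = True

[6] O move#1: -1:-1/5*, -5:-1/1
[5] X move#2: -1:+1/4*, -5:+1/0
[4] O move#3: -1:-1/3*
[3] X move#4: -1:+1/2*
[2] O move#5: -1:-1/1*
[1] X move#6: -1:+1/0*
[0] end (terminal -1, O#7); searched 6 to 6
suppose O passes — search the same position with X to move:
pass> [6] X move#1: -1:-1/5*, -5:-1/1
pass> [5] O move#2: -1:+1/4*, -5:+1/0
pass> [4] X move#3: -1:-1/3*
pass> [3] O move#4: -1:+1/2*
pass> [2] X move#5: -1:-1/1*
pass> [1] O move#6: -1:+1/0*
pass> [0] end (terminal -1, X#7); searched 6 to 6
for O: play -1, pass +1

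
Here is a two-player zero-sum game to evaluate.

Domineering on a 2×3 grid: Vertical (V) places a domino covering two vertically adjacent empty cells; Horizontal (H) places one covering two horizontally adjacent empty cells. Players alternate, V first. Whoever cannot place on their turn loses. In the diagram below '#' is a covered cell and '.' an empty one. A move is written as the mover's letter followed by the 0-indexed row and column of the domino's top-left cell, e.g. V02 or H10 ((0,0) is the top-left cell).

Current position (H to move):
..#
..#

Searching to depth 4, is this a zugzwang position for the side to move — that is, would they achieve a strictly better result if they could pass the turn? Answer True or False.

ply 1, H at ..#/..# | H00=+1→###/..#*; H10=+1→..#/###
ply 2: ###/..# is terminal -1 (V); from ..#/..# depth 4
if H skipped the turn, V would face:
~ ply 1, V at ..#/..# | V00=+1→#.#/#.#*; V01=+1→.##/.##
~ ply 2: #.#/#.# is terminal -1 (H); from ..#/..# depth 4
compare (H): move=+1 vs pass=-1

zugzwang(..#/..#, H) = False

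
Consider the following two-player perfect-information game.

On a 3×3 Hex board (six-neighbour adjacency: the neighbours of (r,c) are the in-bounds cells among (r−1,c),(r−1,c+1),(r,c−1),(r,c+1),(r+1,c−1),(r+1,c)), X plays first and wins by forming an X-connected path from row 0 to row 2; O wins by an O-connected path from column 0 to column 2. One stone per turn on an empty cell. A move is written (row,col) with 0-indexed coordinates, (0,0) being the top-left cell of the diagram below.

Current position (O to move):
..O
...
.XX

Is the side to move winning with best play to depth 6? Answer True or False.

p1 O@[..O/.../.XX]: (0,0)[O.O/.../.XX]+1* (0,1)[.OO/.../.XX]+1 (1,0)[..O/O../.XX]+1 (1,1)[..O/.O./.XX]+1 (1,2)[..O/..O/.XX]-1 (2,0)[..O/.../OXX]+1
p2 X@[O.O/.../.XX]: (0,1)[OXO/.../.XX]-1* (1,0)[O.O/X../.XX]-1 (1,1)[O.O/.X./.XX]-1 (1,2)[O.O/..X/.XX]-1 (2,0)[O.O/.../XXX]-1
p3 O@[OXO/.../.XX]: (1,0)[OXO/O../.XX]-1 (1,1)[OXO/.O./.XX]+1* (1,2)[OXO/..O/.XX]-1 (2,0)[OXO/.../OXX]-1
p4 X@[OXO/.O./.XX]: (1,0)[OXO/XO./.XX]-1* (1,2)[OXO/.OX/.XX]-1 (2,0)[OXO/.O./XXX]-1
p5 O@[OXO/XO./.XX]: (1,2)[OXO/XOO/.XX]-1 (2,0)[OXO/XO./OXX]+1*
p6 X@[OXO/XO./OXX] terminal -1; root [..O/.../.XX] d6

O winning at [..O/.../.XX]: True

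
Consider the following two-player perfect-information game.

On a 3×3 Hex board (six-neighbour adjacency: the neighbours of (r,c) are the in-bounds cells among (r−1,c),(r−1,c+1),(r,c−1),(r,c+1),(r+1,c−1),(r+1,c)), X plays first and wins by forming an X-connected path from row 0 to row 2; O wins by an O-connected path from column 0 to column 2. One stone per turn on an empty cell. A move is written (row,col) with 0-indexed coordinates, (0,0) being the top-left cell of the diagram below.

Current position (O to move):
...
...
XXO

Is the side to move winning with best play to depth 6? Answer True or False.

O winning at [.../.../XXO]: False

[.../.../XXO] O move#1: (0,0):-1/O../.../XXO*, (0,1):-1/.O./.../XXO, (0,2):-1/..O/.../XXO, (1,0):-1/.../O../XXO, (1,1):-1/.../.O./XXO, (1,2):-1/.../..O/XXO
[O../.../XXO] X move#2: (0,1):+1/OX./.../XXO*, (0,2):+1/O.X/.../XXO, (1,0):+1/O../X../XXO, (1,1):+1/O../.X./XXO, (1,2):+1/O../..X/XXO
[OX./.../XXO] O move#3: (0,2):-1/OXO/.../XXO*, (1,0):-1/OX./O../XXO, (1,1):-1/OX./.O./XXO, (1,2):-1/OX./..O/XXO
[OXO/.../XXO] X move#4: (1,0):+1/OXO/X../XXO*, (1,1):+1/OXO/.X./XXO, (1,2):+1/OXO/..X/XXO
[OXO/X../XXO] end (terminal -1, O#5); searched .../.../XXO to 6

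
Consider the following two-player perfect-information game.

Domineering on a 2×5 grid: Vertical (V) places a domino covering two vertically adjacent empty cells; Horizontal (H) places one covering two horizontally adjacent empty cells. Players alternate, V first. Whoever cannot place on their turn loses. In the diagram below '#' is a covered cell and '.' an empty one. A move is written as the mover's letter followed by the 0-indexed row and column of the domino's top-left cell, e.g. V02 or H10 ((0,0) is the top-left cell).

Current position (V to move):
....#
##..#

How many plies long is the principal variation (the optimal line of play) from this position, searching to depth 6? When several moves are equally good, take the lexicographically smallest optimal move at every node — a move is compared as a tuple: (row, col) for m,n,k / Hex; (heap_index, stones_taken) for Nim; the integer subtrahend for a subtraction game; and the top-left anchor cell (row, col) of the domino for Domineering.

ply 1, V at ....#/##..# | V02=+1→..#.#/###.#*; V03=-1→...##/##.##
ply 2, H at ..#.#/###.# | H00=-1→###.#/###.#*
ply 3, V at ###.#/###.# | V03=+1→#####/#####*
ply 4: #####/##### is terminal -1 (H); from ....#/##..# depth 6

PV length from [....#/##..#]: 3 plies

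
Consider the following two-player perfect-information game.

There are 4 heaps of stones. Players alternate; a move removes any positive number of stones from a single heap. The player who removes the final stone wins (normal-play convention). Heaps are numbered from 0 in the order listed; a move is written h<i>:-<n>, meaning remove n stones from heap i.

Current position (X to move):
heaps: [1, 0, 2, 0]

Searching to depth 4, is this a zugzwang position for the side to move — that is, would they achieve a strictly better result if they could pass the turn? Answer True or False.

ply 1, X at (1,0,2,0) | h0:-1=-1→(0,0,2,0); h2:-1=+1→(1,0,1,0)*; h2:-2=-1→(1,0,0,0)
ply 2, O at (1,0,1,0) | h0:-1=-1→(0,0,1,0)*; h2:-1=-1→(1,0,0,0)
ply 3, X at (0,0,1,0) | h2:-1=+1→(0,0,0,0)*
ply 4: (0,0,0,0) is terminal -1 (O); from (1,0,2,0) depth 4
if X skipped the turn, O would face:
~ ply 1, O at (1,0,2,0) | h0:-1=-1→(0,0,2,0); h2:-1=+1→(1,0,1,0)*; h2:-2=-1→(1,0,0,0)
~ ply 2, X at (1,0,1,0) | h0:-1=-1→(0,0,1,0)*; h2:-1=-1→(1,0,0,0)
~ ply 3, O at (0,0,1,0) | h2:-1=+1→(0,0,0,0)*
~ ply 4: (0,0,0,0) is terminal -1 (X); from (1,0,2,0) depth 4
compare (X): move=+1 vs pass=-1

zugzwang((1,0,2,0), X) = False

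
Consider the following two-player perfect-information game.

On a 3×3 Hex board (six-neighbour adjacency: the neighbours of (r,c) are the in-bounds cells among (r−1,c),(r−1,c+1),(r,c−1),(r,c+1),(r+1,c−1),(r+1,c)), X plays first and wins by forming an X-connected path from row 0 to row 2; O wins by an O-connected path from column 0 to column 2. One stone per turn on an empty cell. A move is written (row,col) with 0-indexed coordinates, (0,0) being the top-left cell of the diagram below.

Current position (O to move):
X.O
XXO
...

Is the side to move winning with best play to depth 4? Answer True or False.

O winning at [X.O/XXO/...]: False

p1 O@[X.O/XXO/...]: (0,1)[XOO/XXO/...]-1* (2,0)[X.O/XXO/O..]-1 (2,1)[X.O/XXO/.O.]-1 (2,2)[X.O/XXO/..O]-1
p2 X@[XOO/XXO/...]: (2,0)[XOO/XXO/X..]+1* (2,1)[XOO/XXO/.X.]+1 (2,2)[XOO/XXO/..X]+1
p3 O@[XOO/XXO/X..] terminal -1; root [X.O/XXO/...] d4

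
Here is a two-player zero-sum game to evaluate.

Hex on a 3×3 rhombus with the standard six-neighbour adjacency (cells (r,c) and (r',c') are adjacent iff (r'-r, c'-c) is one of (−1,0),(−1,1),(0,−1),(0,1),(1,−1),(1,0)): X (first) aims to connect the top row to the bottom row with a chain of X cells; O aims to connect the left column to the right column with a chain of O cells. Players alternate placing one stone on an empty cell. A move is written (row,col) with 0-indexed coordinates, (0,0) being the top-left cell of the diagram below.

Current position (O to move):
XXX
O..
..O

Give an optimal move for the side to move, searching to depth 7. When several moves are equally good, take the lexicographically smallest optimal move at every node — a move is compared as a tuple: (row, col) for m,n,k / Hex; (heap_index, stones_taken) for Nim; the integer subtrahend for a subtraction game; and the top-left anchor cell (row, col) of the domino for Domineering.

O's best at [XXX/O../..O]: (1,1)

[XXX/O../..O] O move#1: (1,1):+1/XXX/OO./..O*, (1,2):-1/XXX/O.O/..O, (2,0):-1/XXX/O../O.O, (2,1):+1/XXX/O../.OO
[XXX/OO./..O] X move#2: (1,2):-1/XXX/OOX/..O*, (2,0):-1/XXX/OO./X.O, (2,1):-1/XXX/OO./.XO
[XXX/OOX/..O] O move#3: (2,0):-1/XXX/OOX/O.O, (2,1):+1/XXX/OOX/.OO*
[XXX/OOX/.OO] end (terminal -1, X#4); searched XXX/O../..O to 7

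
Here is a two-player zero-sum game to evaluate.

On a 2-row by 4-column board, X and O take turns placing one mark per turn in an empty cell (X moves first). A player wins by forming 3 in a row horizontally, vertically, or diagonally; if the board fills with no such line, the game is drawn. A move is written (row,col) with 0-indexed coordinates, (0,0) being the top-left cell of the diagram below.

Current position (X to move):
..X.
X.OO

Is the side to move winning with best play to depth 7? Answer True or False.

X winning at [..X./X.OO]: False

ply 1, X at ..X./X.OO | (0,0)=-1→X.X./X.OO; (0,1)=-1→.XX./X.OO; (0,3)=-1→..XX/X.OO; (1,1)=+0→..X./XXOO*
ply 2, O at ..X./XXOO | (0,0)=+0→O.X./XXOO*; (0,1)=+0→.OX./XXOO; (0,3)=+0→..XO/XXOO
ply 3, X at O.X./XXOO | (0,1)=+0→OXX./XXOO*; (0,3)=+0→O.XX/XXOO
ply 4, O at OXX./XXOO | (0,3)=+0→OXXO/XXOO*
ply 5: OXXO/XXOO is terminal +0 (X); from ..X./X.OO depth 7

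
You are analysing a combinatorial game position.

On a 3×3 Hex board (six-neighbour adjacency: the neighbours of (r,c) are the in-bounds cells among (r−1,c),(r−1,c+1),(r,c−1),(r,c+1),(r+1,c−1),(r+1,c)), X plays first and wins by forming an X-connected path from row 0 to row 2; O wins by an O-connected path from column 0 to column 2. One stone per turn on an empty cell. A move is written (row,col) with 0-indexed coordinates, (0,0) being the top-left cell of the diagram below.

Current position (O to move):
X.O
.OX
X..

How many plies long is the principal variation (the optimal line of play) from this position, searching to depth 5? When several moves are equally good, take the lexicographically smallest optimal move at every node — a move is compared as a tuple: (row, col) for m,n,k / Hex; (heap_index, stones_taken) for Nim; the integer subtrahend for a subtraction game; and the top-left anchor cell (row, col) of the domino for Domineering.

[X.O/.OX/X..] O move#1: (0,1):-1/XOO/.OX/X.., (1,0):+1/X.O/OOX/X..*, (2,1):-1/X.O/.OX/XO., (2,2):-1/X.O/.OX/X.O
[X.O/OOX/X..] end (terminal -1, X#2); searched X.O/.OX/X.. to 5

PV length from [X.O/.OX/X..]: 1 ply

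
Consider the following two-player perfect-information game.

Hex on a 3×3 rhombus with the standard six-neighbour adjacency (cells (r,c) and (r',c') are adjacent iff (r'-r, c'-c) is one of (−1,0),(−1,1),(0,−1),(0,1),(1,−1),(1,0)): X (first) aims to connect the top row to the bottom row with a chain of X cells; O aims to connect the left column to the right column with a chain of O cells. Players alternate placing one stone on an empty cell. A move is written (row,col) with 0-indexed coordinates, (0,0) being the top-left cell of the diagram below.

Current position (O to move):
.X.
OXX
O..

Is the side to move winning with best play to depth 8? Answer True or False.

ply 1, O at .X./OXX/O.. | (0,0)=-1→OX./OXX/O..*; (0,2)=-1→.XO/OXX/O..; (2,1)=-1→.X./OXX/OO.; (2,2)=-1→.X./OXX/O.O
ply 2, X at OX./OXX/O.. | (0,2)=+1→OXX/OXX/O..*; (2,1)=+1→OX./OXX/OX.; (2,2)=+1→OX./OXX/O.X
ply 3, O at OXX/OXX/O.. | (2,1)=-1→OXX/OXX/OO.*; (2,2)=-1→OXX/OXX/O.O
ply 4, X at OXX/OXX/OO. | (2,2)=+1→OXX/OXX/OOX*
ply 5: OXX/OXX/OOX is terminal -1 (O); from .X./OXX/O.. depth 8

O winning at [.X./OXX/O..]: False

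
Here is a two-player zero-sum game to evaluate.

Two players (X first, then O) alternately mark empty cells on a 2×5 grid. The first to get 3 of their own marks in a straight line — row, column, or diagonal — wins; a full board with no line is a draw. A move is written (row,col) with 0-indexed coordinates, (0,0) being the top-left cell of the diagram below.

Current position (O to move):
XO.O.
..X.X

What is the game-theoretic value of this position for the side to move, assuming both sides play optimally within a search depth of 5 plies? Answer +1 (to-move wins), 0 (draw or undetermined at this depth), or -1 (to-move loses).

ply 1, O at XO.O./..X.X | (0,2)=+1→XOOO./..X.X*; (0,4)=-1→XO.OO/..X.X; (1,0)=-1→XO.O./O.X.X; (1,1)=-1→XO.O./.OX.X; (1,3)=+0→XO.O./..XOX
ply 2: XOOO./..X.X is terminal -1 (X); from XO.O./..X.X depth 5

value(XO.O./..X.X, O) = +1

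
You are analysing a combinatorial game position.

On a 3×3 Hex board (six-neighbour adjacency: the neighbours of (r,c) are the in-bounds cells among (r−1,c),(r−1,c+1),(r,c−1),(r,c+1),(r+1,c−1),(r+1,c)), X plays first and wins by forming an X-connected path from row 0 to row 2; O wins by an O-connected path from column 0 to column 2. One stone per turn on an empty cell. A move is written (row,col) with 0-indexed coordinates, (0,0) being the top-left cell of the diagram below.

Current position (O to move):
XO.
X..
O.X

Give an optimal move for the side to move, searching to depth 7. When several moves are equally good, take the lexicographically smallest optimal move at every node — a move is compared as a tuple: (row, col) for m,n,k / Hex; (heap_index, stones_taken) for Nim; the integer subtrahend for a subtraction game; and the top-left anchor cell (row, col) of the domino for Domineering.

ply 1, O at XO./X../O.X | (0,2)=-1→XOO/X../O.X; (1,1)=+1→XO./XO./O.X*; (1,2)=+1→XO./X.O/O.X; (2,1)=-1→XO./X../OOX
ply 2, X at XO./XO./O.X | (0,2)=-1→XOX/XO./O.X*; (1,2)=-1→XO./XOX/O.X; (2,1)=-1→XO./XO./OXX
ply 3, O at XOX/XO./O.X | (1,2)=+1→XOX/XOO/O.X*; (2,1)=-1→XOX/XO./OOX
ply 4: XOX/XOO/O.X is terminal -1 (X); from XO./X../O.X depth 7

O's best at [XO./X../O.X]: (1,1)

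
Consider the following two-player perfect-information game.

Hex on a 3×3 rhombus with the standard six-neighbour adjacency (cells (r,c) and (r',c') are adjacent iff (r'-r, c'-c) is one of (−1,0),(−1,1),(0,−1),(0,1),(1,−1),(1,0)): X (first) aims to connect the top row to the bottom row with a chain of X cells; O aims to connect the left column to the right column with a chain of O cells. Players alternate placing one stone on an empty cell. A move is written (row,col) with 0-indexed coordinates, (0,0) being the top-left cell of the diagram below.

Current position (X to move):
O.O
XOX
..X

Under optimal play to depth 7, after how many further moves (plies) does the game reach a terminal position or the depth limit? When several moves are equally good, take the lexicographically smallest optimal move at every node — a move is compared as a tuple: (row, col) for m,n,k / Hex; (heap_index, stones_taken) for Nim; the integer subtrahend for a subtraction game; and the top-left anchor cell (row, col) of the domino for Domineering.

[O.O/XOX/..X] X move#1: (0,1):-1/OXO/XOX/..X*, (2,0):-1/O.O/XOX/X.X, (2,1):-1/O.O/XOX/.XX
[OXO/XOX/..X] O move#2: (2,0):+1/OXO/XOX/O.X*, (2,1):-1/OXO/XOX/.OX
[OXO/XOX/O.X] end (terminal -1, X#3); searched O.O/XOX/..X to 7

PV length from [O.O/XOX/..X]: 2 plies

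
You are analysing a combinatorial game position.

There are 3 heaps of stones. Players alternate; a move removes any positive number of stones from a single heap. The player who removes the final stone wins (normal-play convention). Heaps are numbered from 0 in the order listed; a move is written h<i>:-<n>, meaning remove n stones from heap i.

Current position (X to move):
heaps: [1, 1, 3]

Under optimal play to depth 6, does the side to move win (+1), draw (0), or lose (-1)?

p1 X@[(1,1,3)]: h0:-1[(0,1,3)]-1 h1:-1[(1,0,3)]-1 h2:-1[(1,1,2)]-1 h2:-2[(1,1,1)]-1 h2:-3[(1,1,0)]+1*
p2 O@[(1,1,0)]: h0:-1[(0,1,0)]-1* h1:-1[(1,0,0)]-1
p3 X@[(0,1,0)]: h1:-1[(0,0,0)]+1*
p4 O@[(0,0,0)] terminal -1; root [(1,1,3)] d6

value((1,1,3), X) = +1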